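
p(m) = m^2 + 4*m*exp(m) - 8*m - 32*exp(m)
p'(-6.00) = -20.13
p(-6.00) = 83.86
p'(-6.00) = -20.13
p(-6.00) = 83.86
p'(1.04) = -73.37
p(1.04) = -86.00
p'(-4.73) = -17.87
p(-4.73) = 59.76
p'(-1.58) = -18.23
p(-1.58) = 7.24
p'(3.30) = -402.67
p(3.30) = -525.23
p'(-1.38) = -19.19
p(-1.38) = 3.51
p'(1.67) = -117.92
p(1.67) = -145.08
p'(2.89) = -298.03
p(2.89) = -382.55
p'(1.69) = -119.73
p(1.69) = -147.45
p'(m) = 4*m*exp(m) + 2*m - 28*exp(m) - 8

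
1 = 1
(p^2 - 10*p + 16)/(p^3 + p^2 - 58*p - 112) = (p - 2)/(p^2 + 9*p + 14)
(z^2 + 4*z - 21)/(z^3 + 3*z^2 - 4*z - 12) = (z^2 + 4*z - 21)/(z^3 + 3*z^2 - 4*z - 12)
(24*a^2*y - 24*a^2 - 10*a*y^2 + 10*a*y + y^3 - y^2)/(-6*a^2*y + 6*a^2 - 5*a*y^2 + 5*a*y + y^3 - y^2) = (-4*a + y)/(a + y)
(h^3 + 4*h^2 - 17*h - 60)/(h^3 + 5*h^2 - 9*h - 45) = (h - 4)/(h - 3)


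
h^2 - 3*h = h*(h - 3)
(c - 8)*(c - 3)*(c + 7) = c^3 - 4*c^2 - 53*c + 168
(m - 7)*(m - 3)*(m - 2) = m^3 - 12*m^2 + 41*m - 42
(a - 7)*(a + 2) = a^2 - 5*a - 14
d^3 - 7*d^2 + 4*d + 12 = (d - 6)*(d - 2)*(d + 1)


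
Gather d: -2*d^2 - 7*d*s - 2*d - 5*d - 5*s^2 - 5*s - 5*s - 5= -2*d^2 + d*(-7*s - 7) - 5*s^2 - 10*s - 5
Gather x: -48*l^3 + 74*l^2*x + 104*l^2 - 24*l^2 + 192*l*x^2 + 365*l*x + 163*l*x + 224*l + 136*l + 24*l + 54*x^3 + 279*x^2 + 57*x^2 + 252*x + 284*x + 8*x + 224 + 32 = -48*l^3 + 80*l^2 + 384*l + 54*x^3 + x^2*(192*l + 336) + x*(74*l^2 + 528*l + 544) + 256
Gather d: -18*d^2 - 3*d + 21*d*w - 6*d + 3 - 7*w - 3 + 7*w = -18*d^2 + d*(21*w - 9)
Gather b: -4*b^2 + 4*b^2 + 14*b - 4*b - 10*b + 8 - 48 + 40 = 0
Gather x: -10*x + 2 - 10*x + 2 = 4 - 20*x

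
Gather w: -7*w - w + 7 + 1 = 8 - 8*w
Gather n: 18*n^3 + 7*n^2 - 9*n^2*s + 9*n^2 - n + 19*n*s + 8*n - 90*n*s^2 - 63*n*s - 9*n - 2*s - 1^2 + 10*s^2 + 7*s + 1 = 18*n^3 + n^2*(16 - 9*s) + n*(-90*s^2 - 44*s - 2) + 10*s^2 + 5*s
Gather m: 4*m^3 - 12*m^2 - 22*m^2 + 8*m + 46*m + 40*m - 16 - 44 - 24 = 4*m^3 - 34*m^2 + 94*m - 84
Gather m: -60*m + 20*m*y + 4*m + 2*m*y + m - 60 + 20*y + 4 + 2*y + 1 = m*(22*y - 55) + 22*y - 55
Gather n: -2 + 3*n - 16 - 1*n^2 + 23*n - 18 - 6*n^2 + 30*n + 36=-7*n^2 + 56*n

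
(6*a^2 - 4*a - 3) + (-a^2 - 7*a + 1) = 5*a^2 - 11*a - 2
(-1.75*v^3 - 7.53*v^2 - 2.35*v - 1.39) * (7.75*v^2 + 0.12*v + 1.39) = -13.5625*v^5 - 58.5675*v^4 - 21.5486*v^3 - 21.5212*v^2 - 3.4333*v - 1.9321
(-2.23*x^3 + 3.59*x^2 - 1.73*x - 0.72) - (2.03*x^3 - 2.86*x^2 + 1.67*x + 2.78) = -4.26*x^3 + 6.45*x^2 - 3.4*x - 3.5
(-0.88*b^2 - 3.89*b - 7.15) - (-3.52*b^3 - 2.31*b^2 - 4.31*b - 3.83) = 3.52*b^3 + 1.43*b^2 + 0.419999999999999*b - 3.32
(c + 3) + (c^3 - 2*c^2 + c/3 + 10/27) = c^3 - 2*c^2 + 4*c/3 + 91/27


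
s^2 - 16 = (s - 4)*(s + 4)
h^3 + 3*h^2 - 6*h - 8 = (h - 2)*(h + 1)*(h + 4)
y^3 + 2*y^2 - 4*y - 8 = (y - 2)*(y + 2)^2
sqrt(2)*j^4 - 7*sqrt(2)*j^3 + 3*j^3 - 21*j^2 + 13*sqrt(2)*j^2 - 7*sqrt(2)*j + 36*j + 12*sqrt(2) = (j - 4)*(j - 3)*(j + sqrt(2))*(sqrt(2)*j + 1)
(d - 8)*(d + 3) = d^2 - 5*d - 24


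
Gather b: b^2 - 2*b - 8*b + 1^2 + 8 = b^2 - 10*b + 9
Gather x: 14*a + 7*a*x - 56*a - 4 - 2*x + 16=-42*a + x*(7*a - 2) + 12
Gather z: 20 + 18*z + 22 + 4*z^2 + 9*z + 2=4*z^2 + 27*z + 44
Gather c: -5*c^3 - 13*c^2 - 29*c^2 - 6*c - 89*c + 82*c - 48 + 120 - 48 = -5*c^3 - 42*c^2 - 13*c + 24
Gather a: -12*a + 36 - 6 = 30 - 12*a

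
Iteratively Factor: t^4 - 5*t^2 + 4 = (t + 2)*(t^3 - 2*t^2 - t + 2) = (t - 2)*(t + 2)*(t^2 - 1) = (t - 2)*(t - 1)*(t + 2)*(t + 1)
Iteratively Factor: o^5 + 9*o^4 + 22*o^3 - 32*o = (o)*(o^4 + 9*o^3 + 22*o^2 - 32) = o*(o + 4)*(o^3 + 5*o^2 + 2*o - 8) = o*(o + 4)^2*(o^2 + o - 2) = o*(o + 2)*(o + 4)^2*(o - 1)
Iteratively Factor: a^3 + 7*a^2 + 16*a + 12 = (a + 2)*(a^2 + 5*a + 6) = (a + 2)*(a + 3)*(a + 2)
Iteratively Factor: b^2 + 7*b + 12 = (b + 4)*(b + 3)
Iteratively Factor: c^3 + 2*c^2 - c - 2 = (c - 1)*(c^2 + 3*c + 2) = (c - 1)*(c + 2)*(c + 1)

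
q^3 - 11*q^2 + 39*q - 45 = (q - 5)*(q - 3)^2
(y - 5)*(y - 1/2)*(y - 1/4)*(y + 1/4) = y^4 - 11*y^3/2 + 39*y^2/16 + 11*y/32 - 5/32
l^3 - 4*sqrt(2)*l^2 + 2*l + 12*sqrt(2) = (l - 3*sqrt(2))*(l - 2*sqrt(2))*(l + sqrt(2))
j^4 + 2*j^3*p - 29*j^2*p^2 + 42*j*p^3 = j*(j - 3*p)*(j - 2*p)*(j + 7*p)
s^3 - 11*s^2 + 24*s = s*(s - 8)*(s - 3)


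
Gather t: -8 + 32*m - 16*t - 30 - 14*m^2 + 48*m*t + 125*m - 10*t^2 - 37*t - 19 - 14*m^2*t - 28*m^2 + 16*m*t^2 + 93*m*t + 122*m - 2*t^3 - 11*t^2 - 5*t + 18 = -42*m^2 + 279*m - 2*t^3 + t^2*(16*m - 21) + t*(-14*m^2 + 141*m - 58) - 39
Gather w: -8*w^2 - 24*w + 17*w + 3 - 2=-8*w^2 - 7*w + 1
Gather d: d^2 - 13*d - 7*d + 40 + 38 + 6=d^2 - 20*d + 84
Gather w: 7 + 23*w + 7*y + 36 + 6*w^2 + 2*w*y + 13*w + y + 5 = 6*w^2 + w*(2*y + 36) + 8*y + 48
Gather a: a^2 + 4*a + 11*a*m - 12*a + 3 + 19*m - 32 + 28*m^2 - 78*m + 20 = a^2 + a*(11*m - 8) + 28*m^2 - 59*m - 9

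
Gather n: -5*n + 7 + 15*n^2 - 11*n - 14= 15*n^2 - 16*n - 7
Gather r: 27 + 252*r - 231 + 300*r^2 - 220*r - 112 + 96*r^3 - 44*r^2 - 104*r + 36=96*r^3 + 256*r^2 - 72*r - 280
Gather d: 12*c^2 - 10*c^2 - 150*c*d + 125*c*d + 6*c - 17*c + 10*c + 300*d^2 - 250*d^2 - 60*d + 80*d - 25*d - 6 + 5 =2*c^2 - c + 50*d^2 + d*(-25*c - 5) - 1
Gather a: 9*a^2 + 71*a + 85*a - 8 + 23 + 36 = 9*a^2 + 156*a + 51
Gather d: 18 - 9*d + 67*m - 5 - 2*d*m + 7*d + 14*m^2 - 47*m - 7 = d*(-2*m - 2) + 14*m^2 + 20*m + 6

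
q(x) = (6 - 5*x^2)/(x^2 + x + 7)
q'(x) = -10*x/(x^2 + x + 7) + (6 - 5*x^2)*(-2*x - 1)/(x^2 + x + 7)^2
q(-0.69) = 0.53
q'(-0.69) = 1.05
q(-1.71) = -1.05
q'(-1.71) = 1.77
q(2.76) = -1.85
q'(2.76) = -0.90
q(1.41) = -0.38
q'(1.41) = -1.22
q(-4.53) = -4.20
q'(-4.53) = 0.50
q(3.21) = -2.22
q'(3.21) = -0.76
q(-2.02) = -1.59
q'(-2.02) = 1.70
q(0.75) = 0.38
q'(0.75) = -1.02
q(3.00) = -2.05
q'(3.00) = -0.82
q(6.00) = -3.55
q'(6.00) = -0.28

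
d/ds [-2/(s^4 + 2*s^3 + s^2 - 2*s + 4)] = 4*(2*s^3 + 3*s^2 + s - 1)/(s^4 + 2*s^3 + s^2 - 2*s + 4)^2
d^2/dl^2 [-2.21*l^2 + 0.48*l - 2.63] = -4.42000000000000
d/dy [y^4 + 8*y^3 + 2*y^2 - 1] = 4*y*(y^2 + 6*y + 1)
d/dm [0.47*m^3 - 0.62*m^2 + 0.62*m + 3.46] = 1.41*m^2 - 1.24*m + 0.62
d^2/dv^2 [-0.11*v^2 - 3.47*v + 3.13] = -0.220000000000000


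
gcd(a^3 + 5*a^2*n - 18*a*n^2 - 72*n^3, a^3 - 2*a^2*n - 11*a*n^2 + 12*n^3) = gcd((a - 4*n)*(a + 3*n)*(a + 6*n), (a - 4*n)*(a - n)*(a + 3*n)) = a^2 - a*n - 12*n^2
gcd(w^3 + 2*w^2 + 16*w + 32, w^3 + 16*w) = w^2 + 16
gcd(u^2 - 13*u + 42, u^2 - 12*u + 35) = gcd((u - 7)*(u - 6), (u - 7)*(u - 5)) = u - 7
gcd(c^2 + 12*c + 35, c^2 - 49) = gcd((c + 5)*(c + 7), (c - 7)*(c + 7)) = c + 7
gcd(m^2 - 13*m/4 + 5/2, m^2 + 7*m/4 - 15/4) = m - 5/4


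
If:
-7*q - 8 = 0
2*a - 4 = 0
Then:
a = 2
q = -8/7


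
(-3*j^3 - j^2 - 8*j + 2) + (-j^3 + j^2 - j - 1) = -4*j^3 - 9*j + 1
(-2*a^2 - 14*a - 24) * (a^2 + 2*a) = -2*a^4 - 18*a^3 - 52*a^2 - 48*a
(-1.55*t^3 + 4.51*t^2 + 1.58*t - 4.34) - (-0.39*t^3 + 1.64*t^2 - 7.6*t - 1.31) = -1.16*t^3 + 2.87*t^2 + 9.18*t - 3.03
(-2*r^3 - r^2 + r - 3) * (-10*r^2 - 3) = 20*r^5 + 10*r^4 - 4*r^3 + 33*r^2 - 3*r + 9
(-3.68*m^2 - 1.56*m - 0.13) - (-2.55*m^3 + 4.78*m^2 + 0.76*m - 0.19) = 2.55*m^3 - 8.46*m^2 - 2.32*m + 0.06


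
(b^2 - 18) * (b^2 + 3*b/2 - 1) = b^4 + 3*b^3/2 - 19*b^2 - 27*b + 18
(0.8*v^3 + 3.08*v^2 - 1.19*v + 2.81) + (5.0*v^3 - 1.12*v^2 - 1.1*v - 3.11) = 5.8*v^3 + 1.96*v^2 - 2.29*v - 0.3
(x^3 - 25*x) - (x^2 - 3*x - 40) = x^3 - x^2 - 22*x + 40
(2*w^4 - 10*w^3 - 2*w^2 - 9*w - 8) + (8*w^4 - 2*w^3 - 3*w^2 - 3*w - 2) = 10*w^4 - 12*w^3 - 5*w^2 - 12*w - 10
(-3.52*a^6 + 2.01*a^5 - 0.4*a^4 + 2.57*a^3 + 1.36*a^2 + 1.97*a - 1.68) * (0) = 0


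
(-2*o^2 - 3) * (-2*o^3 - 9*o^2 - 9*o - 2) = 4*o^5 + 18*o^4 + 24*o^3 + 31*o^2 + 27*o + 6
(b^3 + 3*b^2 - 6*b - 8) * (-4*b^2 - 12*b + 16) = -4*b^5 - 24*b^4 + 4*b^3 + 152*b^2 - 128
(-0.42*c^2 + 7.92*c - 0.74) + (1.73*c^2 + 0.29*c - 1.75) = 1.31*c^2 + 8.21*c - 2.49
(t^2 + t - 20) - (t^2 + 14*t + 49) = -13*t - 69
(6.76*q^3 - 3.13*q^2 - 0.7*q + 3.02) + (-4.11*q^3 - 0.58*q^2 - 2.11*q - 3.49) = 2.65*q^3 - 3.71*q^2 - 2.81*q - 0.47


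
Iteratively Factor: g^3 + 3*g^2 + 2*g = (g + 2)*(g^2 + g) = (g + 1)*(g + 2)*(g)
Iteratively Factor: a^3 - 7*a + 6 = (a + 3)*(a^2 - 3*a + 2) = (a - 1)*(a + 3)*(a - 2)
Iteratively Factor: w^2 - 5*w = (w - 5)*(w)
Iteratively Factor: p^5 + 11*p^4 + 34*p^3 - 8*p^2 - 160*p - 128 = (p - 2)*(p^4 + 13*p^3 + 60*p^2 + 112*p + 64) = (p - 2)*(p + 4)*(p^3 + 9*p^2 + 24*p + 16) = (p - 2)*(p + 4)^2*(p^2 + 5*p + 4) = (p - 2)*(p + 1)*(p + 4)^2*(p + 4)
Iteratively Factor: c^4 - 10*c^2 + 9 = (c + 3)*(c^3 - 3*c^2 - c + 3) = (c + 1)*(c + 3)*(c^2 - 4*c + 3) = (c - 3)*(c + 1)*(c + 3)*(c - 1)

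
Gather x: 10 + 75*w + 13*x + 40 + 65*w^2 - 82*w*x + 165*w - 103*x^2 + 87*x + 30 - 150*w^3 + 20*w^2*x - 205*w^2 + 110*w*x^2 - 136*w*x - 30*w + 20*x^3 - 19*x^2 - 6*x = -150*w^3 - 140*w^2 + 210*w + 20*x^3 + x^2*(110*w - 122) + x*(20*w^2 - 218*w + 94) + 80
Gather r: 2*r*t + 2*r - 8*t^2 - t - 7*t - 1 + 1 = r*(2*t + 2) - 8*t^2 - 8*t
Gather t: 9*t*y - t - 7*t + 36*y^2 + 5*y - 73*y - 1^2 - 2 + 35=t*(9*y - 8) + 36*y^2 - 68*y + 32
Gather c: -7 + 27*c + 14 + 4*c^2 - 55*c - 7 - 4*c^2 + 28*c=0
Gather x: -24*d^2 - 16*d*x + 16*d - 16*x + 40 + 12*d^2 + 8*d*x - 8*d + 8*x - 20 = -12*d^2 + 8*d + x*(-8*d - 8) + 20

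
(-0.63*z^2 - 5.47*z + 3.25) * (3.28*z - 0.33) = -2.0664*z^3 - 17.7337*z^2 + 12.4651*z - 1.0725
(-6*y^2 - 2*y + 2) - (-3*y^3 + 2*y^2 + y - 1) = 3*y^3 - 8*y^2 - 3*y + 3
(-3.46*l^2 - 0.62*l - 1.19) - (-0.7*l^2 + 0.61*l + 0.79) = -2.76*l^2 - 1.23*l - 1.98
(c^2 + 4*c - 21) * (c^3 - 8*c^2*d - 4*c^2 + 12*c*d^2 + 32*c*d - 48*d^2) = c^5 - 8*c^4*d + 12*c^3*d^2 - 37*c^3 + 296*c^2*d + 84*c^2 - 444*c*d^2 - 672*c*d + 1008*d^2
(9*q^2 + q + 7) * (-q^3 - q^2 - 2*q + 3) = -9*q^5 - 10*q^4 - 26*q^3 + 18*q^2 - 11*q + 21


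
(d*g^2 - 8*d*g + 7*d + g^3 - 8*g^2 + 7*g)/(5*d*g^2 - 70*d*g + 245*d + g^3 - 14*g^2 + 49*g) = (d*g - d + g^2 - g)/(5*d*g - 35*d + g^2 - 7*g)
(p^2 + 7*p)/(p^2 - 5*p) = (p + 7)/(p - 5)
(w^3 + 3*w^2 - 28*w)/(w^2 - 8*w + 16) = w*(w + 7)/(w - 4)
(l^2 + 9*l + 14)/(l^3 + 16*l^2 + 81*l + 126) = (l + 2)/(l^2 + 9*l + 18)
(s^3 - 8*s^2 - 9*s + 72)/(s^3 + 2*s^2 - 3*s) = (s^2 - 11*s + 24)/(s*(s - 1))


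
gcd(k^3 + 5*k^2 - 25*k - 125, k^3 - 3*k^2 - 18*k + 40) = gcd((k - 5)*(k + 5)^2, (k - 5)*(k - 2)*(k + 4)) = k - 5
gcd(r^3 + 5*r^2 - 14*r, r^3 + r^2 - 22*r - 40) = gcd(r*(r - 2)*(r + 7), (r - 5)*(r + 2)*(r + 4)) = 1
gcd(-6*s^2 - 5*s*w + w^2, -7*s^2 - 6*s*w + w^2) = s + w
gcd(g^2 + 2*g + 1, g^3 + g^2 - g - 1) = g^2 + 2*g + 1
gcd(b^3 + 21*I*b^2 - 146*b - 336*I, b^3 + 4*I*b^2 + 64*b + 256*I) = b + 8*I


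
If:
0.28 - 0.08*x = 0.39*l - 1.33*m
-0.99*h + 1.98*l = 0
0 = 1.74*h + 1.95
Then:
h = -1.12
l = -0.56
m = 0.0601503759398496*x - 0.374837956961369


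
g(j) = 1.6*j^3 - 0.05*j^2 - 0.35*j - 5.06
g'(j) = 4.8*j^2 - 0.1*j - 0.35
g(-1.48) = -9.84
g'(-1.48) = 10.31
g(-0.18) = -5.01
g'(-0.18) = -0.18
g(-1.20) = -7.48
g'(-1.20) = 6.68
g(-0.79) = -5.60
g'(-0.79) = 2.72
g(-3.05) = -49.85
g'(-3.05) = 44.61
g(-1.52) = -10.26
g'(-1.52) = 10.89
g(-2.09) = -19.15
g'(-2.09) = 20.83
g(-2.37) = -25.81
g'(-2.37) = 26.85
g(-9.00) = -1172.36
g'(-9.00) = 389.35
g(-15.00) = -5411.06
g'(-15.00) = 1081.15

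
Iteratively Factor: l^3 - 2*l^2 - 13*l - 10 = (l - 5)*(l^2 + 3*l + 2) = (l - 5)*(l + 2)*(l + 1)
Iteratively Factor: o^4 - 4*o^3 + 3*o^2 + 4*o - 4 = (o - 1)*(o^3 - 3*o^2 + 4) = (o - 2)*(o - 1)*(o^2 - o - 2) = (o - 2)*(o - 1)*(o + 1)*(o - 2)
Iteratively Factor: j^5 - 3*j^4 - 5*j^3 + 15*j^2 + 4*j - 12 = (j - 1)*(j^4 - 2*j^3 - 7*j^2 + 8*j + 12) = (j - 2)*(j - 1)*(j^3 - 7*j - 6) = (j - 2)*(j - 1)*(j + 1)*(j^2 - j - 6) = (j - 3)*(j - 2)*(j - 1)*(j + 1)*(j + 2)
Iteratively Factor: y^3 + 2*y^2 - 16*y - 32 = (y - 4)*(y^2 + 6*y + 8) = (y - 4)*(y + 2)*(y + 4)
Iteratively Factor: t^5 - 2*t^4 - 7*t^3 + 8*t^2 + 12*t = (t + 2)*(t^4 - 4*t^3 + t^2 + 6*t) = t*(t + 2)*(t^3 - 4*t^2 + t + 6) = t*(t - 2)*(t + 2)*(t^2 - 2*t - 3) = t*(t - 2)*(t + 1)*(t + 2)*(t - 3)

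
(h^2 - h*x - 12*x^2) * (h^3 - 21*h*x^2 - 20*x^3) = h^5 - h^4*x - 33*h^3*x^2 + h^2*x^3 + 272*h*x^4 + 240*x^5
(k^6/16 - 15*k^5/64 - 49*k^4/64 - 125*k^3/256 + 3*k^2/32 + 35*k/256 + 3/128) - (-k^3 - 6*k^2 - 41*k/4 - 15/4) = k^6/16 - 15*k^5/64 - 49*k^4/64 + 131*k^3/256 + 195*k^2/32 + 2659*k/256 + 483/128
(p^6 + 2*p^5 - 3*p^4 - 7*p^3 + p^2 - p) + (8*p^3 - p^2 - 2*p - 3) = p^6 + 2*p^5 - 3*p^4 + p^3 - 3*p - 3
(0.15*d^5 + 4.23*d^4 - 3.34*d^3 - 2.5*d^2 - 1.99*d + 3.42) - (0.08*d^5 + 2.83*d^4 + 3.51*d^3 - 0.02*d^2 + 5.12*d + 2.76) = 0.07*d^5 + 1.4*d^4 - 6.85*d^3 - 2.48*d^2 - 7.11*d + 0.66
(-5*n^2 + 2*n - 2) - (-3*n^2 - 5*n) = -2*n^2 + 7*n - 2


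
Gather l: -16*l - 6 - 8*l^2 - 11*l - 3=-8*l^2 - 27*l - 9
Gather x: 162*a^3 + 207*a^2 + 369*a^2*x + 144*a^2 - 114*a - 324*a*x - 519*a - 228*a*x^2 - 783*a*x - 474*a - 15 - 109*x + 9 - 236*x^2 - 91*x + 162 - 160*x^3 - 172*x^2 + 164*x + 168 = 162*a^3 + 351*a^2 - 1107*a - 160*x^3 + x^2*(-228*a - 408) + x*(369*a^2 - 1107*a - 36) + 324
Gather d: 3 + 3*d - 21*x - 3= 3*d - 21*x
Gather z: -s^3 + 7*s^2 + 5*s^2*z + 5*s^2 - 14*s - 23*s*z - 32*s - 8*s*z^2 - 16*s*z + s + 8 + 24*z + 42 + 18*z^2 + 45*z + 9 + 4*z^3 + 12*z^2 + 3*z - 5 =-s^3 + 12*s^2 - 45*s + 4*z^3 + z^2*(30 - 8*s) + z*(5*s^2 - 39*s + 72) + 54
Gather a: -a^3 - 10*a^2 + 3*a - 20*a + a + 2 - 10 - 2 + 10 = -a^3 - 10*a^2 - 16*a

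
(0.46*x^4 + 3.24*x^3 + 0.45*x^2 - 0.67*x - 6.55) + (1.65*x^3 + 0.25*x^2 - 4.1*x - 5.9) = 0.46*x^4 + 4.89*x^3 + 0.7*x^2 - 4.77*x - 12.45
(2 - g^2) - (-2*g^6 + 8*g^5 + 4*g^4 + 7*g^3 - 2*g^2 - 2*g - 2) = 2*g^6 - 8*g^5 - 4*g^4 - 7*g^3 + g^2 + 2*g + 4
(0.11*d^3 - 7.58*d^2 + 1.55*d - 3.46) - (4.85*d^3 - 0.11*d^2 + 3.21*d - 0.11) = -4.74*d^3 - 7.47*d^2 - 1.66*d - 3.35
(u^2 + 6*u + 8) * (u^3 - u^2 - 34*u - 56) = u^5 + 5*u^4 - 32*u^3 - 268*u^2 - 608*u - 448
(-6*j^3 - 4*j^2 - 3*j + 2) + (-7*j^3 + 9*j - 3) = -13*j^3 - 4*j^2 + 6*j - 1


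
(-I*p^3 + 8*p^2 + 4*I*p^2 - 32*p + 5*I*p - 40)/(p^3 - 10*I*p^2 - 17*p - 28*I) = (-I*p^3 + 4*p^2*(2 + I) + p*(-32 + 5*I) - 40)/(p^3 - 10*I*p^2 - 17*p - 28*I)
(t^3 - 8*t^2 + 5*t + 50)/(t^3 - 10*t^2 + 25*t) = (t + 2)/t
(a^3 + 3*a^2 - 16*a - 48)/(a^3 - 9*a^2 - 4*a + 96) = (a + 4)/(a - 8)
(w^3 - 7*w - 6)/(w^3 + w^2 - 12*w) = (w^2 + 3*w + 2)/(w*(w + 4))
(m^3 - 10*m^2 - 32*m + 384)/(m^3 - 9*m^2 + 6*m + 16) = (m^2 - 2*m - 48)/(m^2 - m - 2)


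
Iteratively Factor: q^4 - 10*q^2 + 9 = (q - 3)*(q^3 + 3*q^2 - q - 3) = (q - 3)*(q - 1)*(q^2 + 4*q + 3) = (q - 3)*(q - 1)*(q + 3)*(q + 1)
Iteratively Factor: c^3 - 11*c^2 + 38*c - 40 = (c - 4)*(c^2 - 7*c + 10) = (c - 4)*(c - 2)*(c - 5)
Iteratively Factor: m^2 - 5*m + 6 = (m - 2)*(m - 3)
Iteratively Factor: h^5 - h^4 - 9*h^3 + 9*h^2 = (h - 1)*(h^4 - 9*h^2) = (h - 3)*(h - 1)*(h^3 + 3*h^2) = h*(h - 3)*(h - 1)*(h^2 + 3*h) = h*(h - 3)*(h - 1)*(h + 3)*(h)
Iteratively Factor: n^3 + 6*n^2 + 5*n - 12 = (n + 3)*(n^2 + 3*n - 4) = (n + 3)*(n + 4)*(n - 1)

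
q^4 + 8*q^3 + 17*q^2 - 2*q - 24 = (q - 1)*(q + 2)*(q + 3)*(q + 4)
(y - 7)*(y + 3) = y^2 - 4*y - 21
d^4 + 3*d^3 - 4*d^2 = d^2*(d - 1)*(d + 4)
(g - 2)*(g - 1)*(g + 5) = g^3 + 2*g^2 - 13*g + 10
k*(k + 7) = k^2 + 7*k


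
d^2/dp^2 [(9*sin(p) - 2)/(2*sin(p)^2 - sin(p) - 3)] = (-36*sin(p)^4 + 50*sin(p)^3 - 314*sin(p)^2 + 343*sin(p) - 82)/((sin(p) + 1)^2*(2*sin(p) - 3)^3)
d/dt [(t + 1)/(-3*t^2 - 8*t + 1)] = 3*(t^2 + 2*t + 3)/(9*t^4 + 48*t^3 + 58*t^2 - 16*t + 1)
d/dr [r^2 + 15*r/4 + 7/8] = 2*r + 15/4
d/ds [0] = 0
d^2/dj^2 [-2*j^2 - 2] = -4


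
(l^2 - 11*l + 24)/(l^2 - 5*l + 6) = (l - 8)/(l - 2)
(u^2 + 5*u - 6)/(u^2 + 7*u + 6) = (u - 1)/(u + 1)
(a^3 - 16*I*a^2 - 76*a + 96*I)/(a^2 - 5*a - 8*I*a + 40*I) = (a^2 - 8*I*a - 12)/(a - 5)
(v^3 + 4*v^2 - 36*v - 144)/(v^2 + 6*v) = v - 2 - 24/v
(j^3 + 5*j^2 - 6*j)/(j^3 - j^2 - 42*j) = (j - 1)/(j - 7)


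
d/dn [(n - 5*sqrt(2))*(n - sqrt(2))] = 2*n - 6*sqrt(2)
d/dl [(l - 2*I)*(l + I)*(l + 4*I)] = 3*l^2 + 6*I*l + 6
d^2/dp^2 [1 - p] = 0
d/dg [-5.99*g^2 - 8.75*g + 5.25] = -11.98*g - 8.75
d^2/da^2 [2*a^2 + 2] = 4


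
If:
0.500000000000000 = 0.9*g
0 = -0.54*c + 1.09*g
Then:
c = 1.12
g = 0.56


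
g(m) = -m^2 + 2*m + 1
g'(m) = 2 - 2*m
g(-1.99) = -6.94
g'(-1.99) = 5.98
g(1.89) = 1.21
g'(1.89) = -1.78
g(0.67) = 1.89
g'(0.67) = 0.66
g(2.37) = 0.12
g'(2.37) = -2.74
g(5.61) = -19.25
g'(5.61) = -9.22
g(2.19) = 0.58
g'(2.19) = -2.38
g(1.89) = 1.21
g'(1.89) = -1.78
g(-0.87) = -1.50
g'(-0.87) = 3.74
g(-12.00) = -167.00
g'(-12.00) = 26.00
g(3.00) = -2.00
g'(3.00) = -4.00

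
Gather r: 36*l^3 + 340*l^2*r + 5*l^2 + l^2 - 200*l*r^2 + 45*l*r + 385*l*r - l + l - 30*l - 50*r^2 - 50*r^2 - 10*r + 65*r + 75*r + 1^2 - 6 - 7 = 36*l^3 + 6*l^2 - 30*l + r^2*(-200*l - 100) + r*(340*l^2 + 430*l + 130) - 12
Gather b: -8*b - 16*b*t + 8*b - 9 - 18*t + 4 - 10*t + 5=-16*b*t - 28*t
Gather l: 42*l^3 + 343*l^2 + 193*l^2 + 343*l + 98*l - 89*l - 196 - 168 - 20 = 42*l^3 + 536*l^2 + 352*l - 384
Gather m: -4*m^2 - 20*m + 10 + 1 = -4*m^2 - 20*m + 11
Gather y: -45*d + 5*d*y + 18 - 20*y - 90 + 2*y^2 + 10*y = -45*d + 2*y^2 + y*(5*d - 10) - 72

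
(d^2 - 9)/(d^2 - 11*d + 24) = (d + 3)/(d - 8)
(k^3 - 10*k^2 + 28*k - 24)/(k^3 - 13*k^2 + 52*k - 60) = (k - 2)/(k - 5)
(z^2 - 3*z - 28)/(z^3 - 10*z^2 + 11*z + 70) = (z + 4)/(z^2 - 3*z - 10)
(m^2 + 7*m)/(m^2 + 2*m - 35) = m/(m - 5)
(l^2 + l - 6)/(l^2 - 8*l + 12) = (l + 3)/(l - 6)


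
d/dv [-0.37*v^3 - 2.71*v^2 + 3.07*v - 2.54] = -1.11*v^2 - 5.42*v + 3.07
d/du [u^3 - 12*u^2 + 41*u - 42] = 3*u^2 - 24*u + 41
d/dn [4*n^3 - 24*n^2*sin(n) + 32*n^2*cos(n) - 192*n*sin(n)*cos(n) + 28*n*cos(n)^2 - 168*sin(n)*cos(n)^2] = -32*n^2*sin(n) - 24*n^2*cos(n) + 12*n^2 - 48*n*sin(n) - 28*n*sin(2*n) + 64*n*cos(n) - 192*n*cos(2*n) - 96*sin(2*n) - 42*cos(n) + 14*cos(2*n) - 126*cos(3*n) + 14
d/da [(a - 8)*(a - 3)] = 2*a - 11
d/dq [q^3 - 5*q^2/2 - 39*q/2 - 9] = 3*q^2 - 5*q - 39/2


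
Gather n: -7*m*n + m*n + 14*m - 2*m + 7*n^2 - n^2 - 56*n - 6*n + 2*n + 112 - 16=12*m + 6*n^2 + n*(-6*m - 60) + 96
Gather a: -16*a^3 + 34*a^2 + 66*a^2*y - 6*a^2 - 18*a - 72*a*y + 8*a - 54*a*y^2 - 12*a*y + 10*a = -16*a^3 + a^2*(66*y + 28) + a*(-54*y^2 - 84*y)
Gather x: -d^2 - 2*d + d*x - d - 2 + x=-d^2 - 3*d + x*(d + 1) - 2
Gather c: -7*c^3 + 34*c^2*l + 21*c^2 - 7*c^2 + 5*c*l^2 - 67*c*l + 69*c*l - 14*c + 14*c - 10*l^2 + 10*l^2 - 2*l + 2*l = -7*c^3 + c^2*(34*l + 14) + c*(5*l^2 + 2*l)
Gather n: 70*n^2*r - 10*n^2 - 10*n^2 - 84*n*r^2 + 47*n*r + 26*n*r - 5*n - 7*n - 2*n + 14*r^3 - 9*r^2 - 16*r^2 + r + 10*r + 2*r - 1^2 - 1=n^2*(70*r - 20) + n*(-84*r^2 + 73*r - 14) + 14*r^3 - 25*r^2 + 13*r - 2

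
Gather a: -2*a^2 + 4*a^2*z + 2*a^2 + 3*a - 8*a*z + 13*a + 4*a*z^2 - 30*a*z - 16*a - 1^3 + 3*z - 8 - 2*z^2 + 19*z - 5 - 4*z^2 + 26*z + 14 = 4*a^2*z + a*(4*z^2 - 38*z) - 6*z^2 + 48*z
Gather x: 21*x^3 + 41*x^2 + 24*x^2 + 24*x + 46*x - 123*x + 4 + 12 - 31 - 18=21*x^3 + 65*x^2 - 53*x - 33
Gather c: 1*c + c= 2*c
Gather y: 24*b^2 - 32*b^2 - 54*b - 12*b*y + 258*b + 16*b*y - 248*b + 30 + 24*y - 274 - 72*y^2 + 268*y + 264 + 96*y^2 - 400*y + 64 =-8*b^2 - 44*b + 24*y^2 + y*(4*b - 108) + 84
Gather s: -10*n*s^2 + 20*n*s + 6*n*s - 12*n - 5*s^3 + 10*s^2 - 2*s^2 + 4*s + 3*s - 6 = -12*n - 5*s^3 + s^2*(8 - 10*n) + s*(26*n + 7) - 6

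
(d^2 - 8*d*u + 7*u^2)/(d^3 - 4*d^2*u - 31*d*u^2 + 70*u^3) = (-d + u)/(-d^2 - 3*d*u + 10*u^2)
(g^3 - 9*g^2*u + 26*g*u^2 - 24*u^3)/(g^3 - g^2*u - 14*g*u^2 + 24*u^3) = (g - 4*u)/(g + 4*u)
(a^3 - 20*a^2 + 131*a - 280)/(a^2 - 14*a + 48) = (a^2 - 12*a + 35)/(a - 6)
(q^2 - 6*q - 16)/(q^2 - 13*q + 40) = (q + 2)/(q - 5)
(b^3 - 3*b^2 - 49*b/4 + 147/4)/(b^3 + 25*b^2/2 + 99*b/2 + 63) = (2*b^2 - 13*b + 21)/(2*(b^2 + 9*b + 18))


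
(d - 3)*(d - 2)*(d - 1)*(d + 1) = d^4 - 5*d^3 + 5*d^2 + 5*d - 6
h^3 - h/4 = h*(h - 1/2)*(h + 1/2)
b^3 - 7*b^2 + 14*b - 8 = (b - 4)*(b - 2)*(b - 1)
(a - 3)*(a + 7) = a^2 + 4*a - 21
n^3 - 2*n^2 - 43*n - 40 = (n - 8)*(n + 1)*(n + 5)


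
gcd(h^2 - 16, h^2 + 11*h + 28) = h + 4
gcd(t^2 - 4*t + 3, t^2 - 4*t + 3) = t^2 - 4*t + 3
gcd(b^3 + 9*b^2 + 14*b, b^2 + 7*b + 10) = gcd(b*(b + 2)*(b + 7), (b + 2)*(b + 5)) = b + 2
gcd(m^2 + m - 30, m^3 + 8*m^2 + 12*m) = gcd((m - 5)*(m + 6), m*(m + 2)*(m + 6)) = m + 6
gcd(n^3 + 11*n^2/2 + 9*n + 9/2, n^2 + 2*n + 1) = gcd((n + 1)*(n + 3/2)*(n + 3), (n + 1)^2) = n + 1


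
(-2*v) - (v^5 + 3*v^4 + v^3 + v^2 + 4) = -v^5 - 3*v^4 - v^3 - v^2 - 2*v - 4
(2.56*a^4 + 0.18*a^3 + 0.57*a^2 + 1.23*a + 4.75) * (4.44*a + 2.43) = 11.3664*a^5 + 7.02*a^4 + 2.9682*a^3 + 6.8463*a^2 + 24.0789*a + 11.5425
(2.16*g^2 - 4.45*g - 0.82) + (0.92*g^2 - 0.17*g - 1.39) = 3.08*g^2 - 4.62*g - 2.21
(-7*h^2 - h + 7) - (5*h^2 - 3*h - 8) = -12*h^2 + 2*h + 15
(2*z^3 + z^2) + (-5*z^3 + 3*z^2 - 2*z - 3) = -3*z^3 + 4*z^2 - 2*z - 3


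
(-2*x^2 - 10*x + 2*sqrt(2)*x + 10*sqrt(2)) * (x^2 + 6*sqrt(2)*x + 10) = -2*x^4 - 10*sqrt(2)*x^3 - 10*x^3 - 50*sqrt(2)*x^2 + 4*x^2 + 20*x + 20*sqrt(2)*x + 100*sqrt(2)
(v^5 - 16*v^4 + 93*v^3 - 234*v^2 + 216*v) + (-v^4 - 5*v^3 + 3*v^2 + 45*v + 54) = v^5 - 17*v^4 + 88*v^3 - 231*v^2 + 261*v + 54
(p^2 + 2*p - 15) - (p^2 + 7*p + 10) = -5*p - 25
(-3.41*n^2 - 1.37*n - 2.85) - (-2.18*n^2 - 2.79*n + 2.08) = -1.23*n^2 + 1.42*n - 4.93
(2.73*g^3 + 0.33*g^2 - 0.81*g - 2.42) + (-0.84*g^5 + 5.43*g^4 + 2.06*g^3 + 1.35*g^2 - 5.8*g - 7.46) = -0.84*g^5 + 5.43*g^4 + 4.79*g^3 + 1.68*g^2 - 6.61*g - 9.88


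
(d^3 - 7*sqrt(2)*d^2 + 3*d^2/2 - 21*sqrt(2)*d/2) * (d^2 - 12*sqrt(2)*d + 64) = d^5 - 19*sqrt(2)*d^4 + 3*d^4/2 - 57*sqrt(2)*d^3/2 + 232*d^3 - 448*sqrt(2)*d^2 + 348*d^2 - 672*sqrt(2)*d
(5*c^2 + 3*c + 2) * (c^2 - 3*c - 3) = 5*c^4 - 12*c^3 - 22*c^2 - 15*c - 6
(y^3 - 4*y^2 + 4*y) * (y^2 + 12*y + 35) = y^5 + 8*y^4 - 9*y^3 - 92*y^2 + 140*y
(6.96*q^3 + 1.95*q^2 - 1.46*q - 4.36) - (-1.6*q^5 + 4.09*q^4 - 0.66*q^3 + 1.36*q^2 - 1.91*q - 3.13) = 1.6*q^5 - 4.09*q^4 + 7.62*q^3 + 0.59*q^2 + 0.45*q - 1.23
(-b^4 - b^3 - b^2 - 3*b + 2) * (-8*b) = 8*b^5 + 8*b^4 + 8*b^3 + 24*b^2 - 16*b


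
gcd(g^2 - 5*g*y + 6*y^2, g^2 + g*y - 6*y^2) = -g + 2*y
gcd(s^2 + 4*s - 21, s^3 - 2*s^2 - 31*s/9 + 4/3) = s - 3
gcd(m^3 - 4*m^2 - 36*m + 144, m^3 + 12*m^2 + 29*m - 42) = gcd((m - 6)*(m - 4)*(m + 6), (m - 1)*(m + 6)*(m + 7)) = m + 6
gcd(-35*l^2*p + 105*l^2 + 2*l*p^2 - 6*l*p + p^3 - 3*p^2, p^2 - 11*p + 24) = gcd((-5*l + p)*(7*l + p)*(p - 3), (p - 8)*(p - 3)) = p - 3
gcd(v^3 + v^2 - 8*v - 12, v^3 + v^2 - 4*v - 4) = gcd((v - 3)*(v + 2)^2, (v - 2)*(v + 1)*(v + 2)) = v + 2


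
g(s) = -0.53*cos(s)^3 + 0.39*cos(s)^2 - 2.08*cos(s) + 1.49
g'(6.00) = -0.78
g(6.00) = -0.62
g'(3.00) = 0.62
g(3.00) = 4.45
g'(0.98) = 1.78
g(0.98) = 0.36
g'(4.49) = -2.27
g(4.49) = 1.97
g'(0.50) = 1.26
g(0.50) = -0.39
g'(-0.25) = -0.70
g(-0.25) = -0.64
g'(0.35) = 0.94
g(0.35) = -0.56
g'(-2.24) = -2.49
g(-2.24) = 3.06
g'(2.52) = 2.19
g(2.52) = 3.72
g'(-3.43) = 1.22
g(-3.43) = 4.31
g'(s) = 1.59*sin(s)*cos(s)^2 - 0.78*sin(s)*cos(s) + 2.08*sin(s)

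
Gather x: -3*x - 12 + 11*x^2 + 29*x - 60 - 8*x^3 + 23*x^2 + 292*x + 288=-8*x^3 + 34*x^2 + 318*x + 216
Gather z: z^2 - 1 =z^2 - 1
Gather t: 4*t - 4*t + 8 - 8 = 0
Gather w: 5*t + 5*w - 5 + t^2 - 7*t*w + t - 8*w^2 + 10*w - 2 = t^2 + 6*t - 8*w^2 + w*(15 - 7*t) - 7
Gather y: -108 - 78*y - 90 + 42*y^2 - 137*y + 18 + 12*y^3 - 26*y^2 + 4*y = 12*y^3 + 16*y^2 - 211*y - 180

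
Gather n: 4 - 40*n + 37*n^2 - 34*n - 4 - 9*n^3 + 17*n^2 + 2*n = -9*n^3 + 54*n^2 - 72*n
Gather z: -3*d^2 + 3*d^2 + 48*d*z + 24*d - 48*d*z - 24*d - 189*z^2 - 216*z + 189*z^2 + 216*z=0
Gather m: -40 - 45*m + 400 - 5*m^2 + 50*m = -5*m^2 + 5*m + 360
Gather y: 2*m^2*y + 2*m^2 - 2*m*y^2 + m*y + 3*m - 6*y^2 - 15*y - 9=2*m^2 + 3*m + y^2*(-2*m - 6) + y*(2*m^2 + m - 15) - 9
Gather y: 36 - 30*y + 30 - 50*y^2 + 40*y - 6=-50*y^2 + 10*y + 60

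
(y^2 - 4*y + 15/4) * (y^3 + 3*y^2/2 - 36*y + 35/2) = y^5 - 5*y^4/2 - 153*y^3/4 + 1337*y^2/8 - 205*y + 525/8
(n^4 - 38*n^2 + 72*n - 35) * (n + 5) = n^5 + 5*n^4 - 38*n^3 - 118*n^2 + 325*n - 175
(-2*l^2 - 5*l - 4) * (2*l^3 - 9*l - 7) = -4*l^5 - 10*l^4 + 10*l^3 + 59*l^2 + 71*l + 28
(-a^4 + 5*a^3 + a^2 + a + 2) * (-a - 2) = a^5 - 3*a^4 - 11*a^3 - 3*a^2 - 4*a - 4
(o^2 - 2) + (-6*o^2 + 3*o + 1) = -5*o^2 + 3*o - 1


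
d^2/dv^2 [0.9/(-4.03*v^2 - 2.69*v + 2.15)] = (29.23362*v^2 + 19.51326*v - 0.9*(8.06*v + 2.69)*(16.12*v + 5.38) - 15.5961)/(4.03*v^2 + 2.69*v - 2.15)^3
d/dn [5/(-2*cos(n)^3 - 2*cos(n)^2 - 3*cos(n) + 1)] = 20*(6*sin(n)^2 - 4*cos(n) - 9)*sin(n)/(9*cos(n) + 2*cos(2*n) + cos(3*n))^2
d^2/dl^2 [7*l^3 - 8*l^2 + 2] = 42*l - 16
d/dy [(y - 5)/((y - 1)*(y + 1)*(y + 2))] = (-2*y^3 + 13*y^2 + 20*y - 7)/(y^6 + 4*y^5 + 2*y^4 - 8*y^3 - 7*y^2 + 4*y + 4)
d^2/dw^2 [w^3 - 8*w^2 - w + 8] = 6*w - 16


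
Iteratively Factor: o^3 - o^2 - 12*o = (o + 3)*(o^2 - 4*o) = o*(o + 3)*(o - 4)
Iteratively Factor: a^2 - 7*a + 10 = (a - 2)*(a - 5)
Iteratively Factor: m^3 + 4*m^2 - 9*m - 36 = (m - 3)*(m^2 + 7*m + 12) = (m - 3)*(m + 3)*(m + 4)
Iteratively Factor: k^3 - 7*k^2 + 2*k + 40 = (k - 5)*(k^2 - 2*k - 8) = (k - 5)*(k - 4)*(k + 2)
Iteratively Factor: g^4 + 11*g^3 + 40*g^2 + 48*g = (g + 3)*(g^3 + 8*g^2 + 16*g) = g*(g + 3)*(g^2 + 8*g + 16) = g*(g + 3)*(g + 4)*(g + 4)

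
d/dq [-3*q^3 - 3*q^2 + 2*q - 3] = -9*q^2 - 6*q + 2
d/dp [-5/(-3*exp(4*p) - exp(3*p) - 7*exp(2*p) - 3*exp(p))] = 5*(-12*exp(3*p) - 3*exp(2*p) - 14*exp(p) - 3)*exp(-p)/(3*exp(3*p) + exp(2*p) + 7*exp(p) + 3)^2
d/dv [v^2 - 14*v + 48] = 2*v - 14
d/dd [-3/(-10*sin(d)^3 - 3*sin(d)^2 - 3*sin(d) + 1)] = 9*(-2*sin(d) + 5*cos(2*d) - 6)*cos(d)/(10*sin(d)^3 + 3*sin(d)^2 + 3*sin(d) - 1)^2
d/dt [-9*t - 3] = -9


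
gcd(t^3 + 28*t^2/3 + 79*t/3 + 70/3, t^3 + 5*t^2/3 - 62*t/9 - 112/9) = t^2 + 13*t/3 + 14/3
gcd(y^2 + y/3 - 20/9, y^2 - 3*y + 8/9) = 1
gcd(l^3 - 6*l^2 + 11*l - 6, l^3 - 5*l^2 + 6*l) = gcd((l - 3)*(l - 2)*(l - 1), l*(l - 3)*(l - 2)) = l^2 - 5*l + 6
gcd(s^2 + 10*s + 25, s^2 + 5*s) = s + 5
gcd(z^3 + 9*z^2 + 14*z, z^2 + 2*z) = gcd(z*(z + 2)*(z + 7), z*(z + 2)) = z^2 + 2*z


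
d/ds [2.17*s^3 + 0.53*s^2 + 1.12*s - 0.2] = 6.51*s^2 + 1.06*s + 1.12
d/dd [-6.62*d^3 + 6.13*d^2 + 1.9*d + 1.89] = -19.86*d^2 + 12.26*d + 1.9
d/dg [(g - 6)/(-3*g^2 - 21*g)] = (g^2 - 12*g - 42)/(3*g^2*(g^2 + 14*g + 49))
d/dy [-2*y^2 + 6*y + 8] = 6 - 4*y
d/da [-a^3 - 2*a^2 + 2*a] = -3*a^2 - 4*a + 2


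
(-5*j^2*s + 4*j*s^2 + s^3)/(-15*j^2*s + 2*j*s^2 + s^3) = (-j + s)/(-3*j + s)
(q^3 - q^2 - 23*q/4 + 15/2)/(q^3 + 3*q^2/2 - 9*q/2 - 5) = (q - 3/2)/(q + 1)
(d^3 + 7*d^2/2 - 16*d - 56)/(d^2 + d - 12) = (d^2 - d/2 - 14)/(d - 3)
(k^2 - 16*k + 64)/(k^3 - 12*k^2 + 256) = 1/(k + 4)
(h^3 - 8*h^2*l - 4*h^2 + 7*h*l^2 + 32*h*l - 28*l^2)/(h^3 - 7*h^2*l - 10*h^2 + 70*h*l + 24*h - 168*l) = (h - l)/(h - 6)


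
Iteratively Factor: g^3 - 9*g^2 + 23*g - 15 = (g - 5)*(g^2 - 4*g + 3) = (g - 5)*(g - 3)*(g - 1)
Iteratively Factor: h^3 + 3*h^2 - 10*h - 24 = (h + 2)*(h^2 + h - 12) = (h + 2)*(h + 4)*(h - 3)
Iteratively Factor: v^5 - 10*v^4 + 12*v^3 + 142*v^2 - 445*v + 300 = (v + 4)*(v^4 - 14*v^3 + 68*v^2 - 130*v + 75) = (v - 3)*(v + 4)*(v^3 - 11*v^2 + 35*v - 25) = (v - 3)*(v - 1)*(v + 4)*(v^2 - 10*v + 25) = (v - 5)*(v - 3)*(v - 1)*(v + 4)*(v - 5)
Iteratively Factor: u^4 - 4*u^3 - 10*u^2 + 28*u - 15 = (u + 3)*(u^3 - 7*u^2 + 11*u - 5) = (u - 5)*(u + 3)*(u^2 - 2*u + 1) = (u - 5)*(u - 1)*(u + 3)*(u - 1)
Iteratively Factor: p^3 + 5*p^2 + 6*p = (p + 3)*(p^2 + 2*p) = p*(p + 3)*(p + 2)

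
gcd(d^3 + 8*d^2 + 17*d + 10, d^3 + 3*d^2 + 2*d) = d^2 + 3*d + 2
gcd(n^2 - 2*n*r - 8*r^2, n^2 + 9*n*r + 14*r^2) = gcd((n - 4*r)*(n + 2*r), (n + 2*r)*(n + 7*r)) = n + 2*r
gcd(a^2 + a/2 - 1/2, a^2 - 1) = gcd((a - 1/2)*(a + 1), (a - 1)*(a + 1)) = a + 1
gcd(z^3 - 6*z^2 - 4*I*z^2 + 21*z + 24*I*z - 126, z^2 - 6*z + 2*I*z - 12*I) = z - 6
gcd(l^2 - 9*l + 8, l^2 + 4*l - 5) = l - 1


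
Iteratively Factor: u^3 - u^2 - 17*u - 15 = (u - 5)*(u^2 + 4*u + 3) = (u - 5)*(u + 1)*(u + 3)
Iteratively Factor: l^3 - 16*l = (l + 4)*(l^2 - 4*l) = l*(l + 4)*(l - 4)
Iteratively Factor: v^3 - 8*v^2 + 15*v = (v)*(v^2 - 8*v + 15) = v*(v - 5)*(v - 3)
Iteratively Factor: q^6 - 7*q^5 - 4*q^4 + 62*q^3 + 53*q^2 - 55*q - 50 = (q - 5)*(q^5 - 2*q^4 - 14*q^3 - 8*q^2 + 13*q + 10) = (q - 5)*(q + 1)*(q^4 - 3*q^3 - 11*q^2 + 3*q + 10) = (q - 5)*(q - 1)*(q + 1)*(q^3 - 2*q^2 - 13*q - 10) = (q - 5)^2*(q - 1)*(q + 1)*(q^2 + 3*q + 2) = (q - 5)^2*(q - 1)*(q + 1)^2*(q + 2)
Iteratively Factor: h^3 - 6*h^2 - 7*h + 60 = (h + 3)*(h^2 - 9*h + 20) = (h - 5)*(h + 3)*(h - 4)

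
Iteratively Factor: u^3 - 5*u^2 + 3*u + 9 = (u - 3)*(u^2 - 2*u - 3) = (u - 3)^2*(u + 1)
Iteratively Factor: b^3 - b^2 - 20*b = (b - 5)*(b^2 + 4*b) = (b - 5)*(b + 4)*(b)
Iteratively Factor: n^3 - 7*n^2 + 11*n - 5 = (n - 5)*(n^2 - 2*n + 1) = (n - 5)*(n - 1)*(n - 1)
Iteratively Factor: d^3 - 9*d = (d - 3)*(d^2 + 3*d) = d*(d - 3)*(d + 3)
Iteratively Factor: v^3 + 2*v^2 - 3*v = (v - 1)*(v^2 + 3*v) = v*(v - 1)*(v + 3)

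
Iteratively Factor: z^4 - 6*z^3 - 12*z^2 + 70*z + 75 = (z + 3)*(z^3 - 9*z^2 + 15*z + 25) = (z - 5)*(z + 3)*(z^2 - 4*z - 5) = (z - 5)*(z + 1)*(z + 3)*(z - 5)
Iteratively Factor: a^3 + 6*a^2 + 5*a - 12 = (a - 1)*(a^2 + 7*a + 12) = (a - 1)*(a + 3)*(a + 4)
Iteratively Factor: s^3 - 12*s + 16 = (s - 2)*(s^2 + 2*s - 8) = (s - 2)^2*(s + 4)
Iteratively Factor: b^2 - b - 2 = (b - 2)*(b + 1)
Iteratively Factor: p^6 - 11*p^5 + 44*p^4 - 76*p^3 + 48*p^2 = (p - 3)*(p^5 - 8*p^4 + 20*p^3 - 16*p^2) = (p - 3)*(p - 2)*(p^4 - 6*p^3 + 8*p^2) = p*(p - 3)*(p - 2)*(p^3 - 6*p^2 + 8*p) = p*(p - 4)*(p - 3)*(p - 2)*(p^2 - 2*p) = p^2*(p - 4)*(p - 3)*(p - 2)*(p - 2)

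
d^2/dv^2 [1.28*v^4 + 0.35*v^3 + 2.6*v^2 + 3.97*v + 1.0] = 15.36*v^2 + 2.1*v + 5.2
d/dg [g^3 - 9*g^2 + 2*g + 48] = 3*g^2 - 18*g + 2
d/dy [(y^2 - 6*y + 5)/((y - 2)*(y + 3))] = (7*y^2 - 22*y + 31)/(y^4 + 2*y^3 - 11*y^2 - 12*y + 36)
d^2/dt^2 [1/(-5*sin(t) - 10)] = (sin(t)^2 - 2*sin(t) - 2)/(5*(sin(t) + 2)^3)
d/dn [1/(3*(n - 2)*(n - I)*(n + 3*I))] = (-(n - 2)*(n - I) - (n - 2)*(n + 3*I) - (n - I)*(n + 3*I))/(3*(n - 2)^2*(n - I)^2*(n + 3*I)^2)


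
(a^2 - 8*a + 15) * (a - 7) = a^3 - 15*a^2 + 71*a - 105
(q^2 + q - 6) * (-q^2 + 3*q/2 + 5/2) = -q^4 + q^3/2 + 10*q^2 - 13*q/2 - 15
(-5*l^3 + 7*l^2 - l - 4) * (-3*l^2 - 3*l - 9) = 15*l^5 - 6*l^4 + 27*l^3 - 48*l^2 + 21*l + 36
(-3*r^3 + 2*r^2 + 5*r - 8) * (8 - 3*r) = 9*r^4 - 30*r^3 + r^2 + 64*r - 64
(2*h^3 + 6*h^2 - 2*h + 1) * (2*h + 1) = 4*h^4 + 14*h^3 + 2*h^2 + 1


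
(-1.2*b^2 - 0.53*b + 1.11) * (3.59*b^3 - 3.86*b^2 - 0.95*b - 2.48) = -4.308*b^5 + 2.7293*b^4 + 7.1707*b^3 - 0.8051*b^2 + 0.2599*b - 2.7528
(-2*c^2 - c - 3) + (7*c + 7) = -2*c^2 + 6*c + 4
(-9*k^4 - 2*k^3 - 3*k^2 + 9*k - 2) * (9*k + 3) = -81*k^5 - 45*k^4 - 33*k^3 + 72*k^2 + 9*k - 6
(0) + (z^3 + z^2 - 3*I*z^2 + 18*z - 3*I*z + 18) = z^3 + z^2 - 3*I*z^2 + 18*z - 3*I*z + 18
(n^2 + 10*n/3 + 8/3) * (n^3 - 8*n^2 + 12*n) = n^5 - 14*n^4/3 - 12*n^3 + 56*n^2/3 + 32*n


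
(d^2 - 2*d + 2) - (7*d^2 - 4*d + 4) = -6*d^2 + 2*d - 2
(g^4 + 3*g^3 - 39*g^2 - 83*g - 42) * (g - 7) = g^5 - 4*g^4 - 60*g^3 + 190*g^2 + 539*g + 294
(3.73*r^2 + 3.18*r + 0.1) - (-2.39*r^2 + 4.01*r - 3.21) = 6.12*r^2 - 0.83*r + 3.31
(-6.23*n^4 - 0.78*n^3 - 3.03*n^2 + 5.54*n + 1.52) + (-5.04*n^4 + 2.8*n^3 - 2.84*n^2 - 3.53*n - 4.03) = -11.27*n^4 + 2.02*n^3 - 5.87*n^2 + 2.01*n - 2.51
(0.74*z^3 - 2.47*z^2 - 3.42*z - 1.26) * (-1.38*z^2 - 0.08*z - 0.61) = -1.0212*z^5 + 3.3494*z^4 + 4.4658*z^3 + 3.5191*z^2 + 2.187*z + 0.7686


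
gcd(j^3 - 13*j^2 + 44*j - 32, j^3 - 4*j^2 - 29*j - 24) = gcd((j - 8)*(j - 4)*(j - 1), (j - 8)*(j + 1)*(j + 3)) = j - 8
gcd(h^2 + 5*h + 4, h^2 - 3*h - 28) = h + 4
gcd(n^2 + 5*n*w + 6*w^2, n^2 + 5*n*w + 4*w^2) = 1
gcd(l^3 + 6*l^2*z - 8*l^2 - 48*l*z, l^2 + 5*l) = l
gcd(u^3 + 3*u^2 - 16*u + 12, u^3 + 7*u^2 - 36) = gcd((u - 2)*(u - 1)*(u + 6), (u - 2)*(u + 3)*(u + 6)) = u^2 + 4*u - 12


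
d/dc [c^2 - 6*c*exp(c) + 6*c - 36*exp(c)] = -6*c*exp(c) + 2*c - 42*exp(c) + 6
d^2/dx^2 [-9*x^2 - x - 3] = -18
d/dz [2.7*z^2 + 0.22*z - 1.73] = 5.4*z + 0.22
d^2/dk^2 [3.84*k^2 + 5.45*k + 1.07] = 7.68000000000000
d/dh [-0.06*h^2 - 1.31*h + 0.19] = -0.12*h - 1.31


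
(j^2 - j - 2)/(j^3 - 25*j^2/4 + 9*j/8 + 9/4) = 8*(j^2 - j - 2)/(8*j^3 - 50*j^2 + 9*j + 18)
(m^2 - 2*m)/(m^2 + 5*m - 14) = m/(m + 7)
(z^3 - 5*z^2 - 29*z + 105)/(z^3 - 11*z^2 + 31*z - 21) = (z + 5)/(z - 1)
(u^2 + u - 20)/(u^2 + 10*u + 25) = (u - 4)/(u + 5)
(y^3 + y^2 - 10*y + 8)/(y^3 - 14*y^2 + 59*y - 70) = (y^2 + 3*y - 4)/(y^2 - 12*y + 35)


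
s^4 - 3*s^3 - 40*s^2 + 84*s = s*(s - 7)*(s - 2)*(s + 6)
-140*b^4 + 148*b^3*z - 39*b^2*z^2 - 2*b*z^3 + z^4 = (-5*b + z)*(-2*b + z)^2*(7*b + z)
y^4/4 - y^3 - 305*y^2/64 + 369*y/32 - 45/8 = (y/4 + 1)*(y - 6)*(y - 5/4)*(y - 3/4)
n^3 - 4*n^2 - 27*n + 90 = (n - 6)*(n - 3)*(n + 5)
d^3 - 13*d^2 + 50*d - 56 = (d - 7)*(d - 4)*(d - 2)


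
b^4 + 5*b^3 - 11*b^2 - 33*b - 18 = (b - 3)*(b + 1)^2*(b + 6)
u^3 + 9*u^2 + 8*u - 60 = (u - 2)*(u + 5)*(u + 6)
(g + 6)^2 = g^2 + 12*g + 36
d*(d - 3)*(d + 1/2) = d^3 - 5*d^2/2 - 3*d/2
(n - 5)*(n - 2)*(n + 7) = n^3 - 39*n + 70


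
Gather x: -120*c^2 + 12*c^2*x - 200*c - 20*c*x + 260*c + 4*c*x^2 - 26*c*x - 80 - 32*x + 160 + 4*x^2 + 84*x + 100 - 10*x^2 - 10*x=-120*c^2 + 60*c + x^2*(4*c - 6) + x*(12*c^2 - 46*c + 42) + 180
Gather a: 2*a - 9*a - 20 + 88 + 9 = 77 - 7*a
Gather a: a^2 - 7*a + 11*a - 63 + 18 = a^2 + 4*a - 45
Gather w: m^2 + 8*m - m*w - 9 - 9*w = m^2 + 8*m + w*(-m - 9) - 9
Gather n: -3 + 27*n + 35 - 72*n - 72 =-45*n - 40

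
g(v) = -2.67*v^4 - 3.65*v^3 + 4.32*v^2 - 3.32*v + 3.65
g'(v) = -10.68*v^3 - 10.95*v^2 + 8.64*v - 3.32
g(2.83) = -225.14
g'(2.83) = -308.63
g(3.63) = -589.66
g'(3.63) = -627.09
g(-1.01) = 12.39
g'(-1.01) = -12.21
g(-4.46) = -628.25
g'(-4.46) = 687.83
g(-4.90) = -986.14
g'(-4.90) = 947.93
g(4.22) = -1054.49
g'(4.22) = -964.48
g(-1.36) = 16.20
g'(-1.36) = -8.46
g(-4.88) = -967.31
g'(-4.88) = 934.92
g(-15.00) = -121824.55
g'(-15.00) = 33448.33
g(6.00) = -4109.47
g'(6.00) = -2652.56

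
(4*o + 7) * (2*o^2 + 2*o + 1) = 8*o^3 + 22*o^2 + 18*o + 7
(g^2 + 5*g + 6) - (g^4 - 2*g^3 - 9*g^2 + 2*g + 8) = -g^4 + 2*g^3 + 10*g^2 + 3*g - 2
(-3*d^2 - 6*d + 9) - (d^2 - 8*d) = -4*d^2 + 2*d + 9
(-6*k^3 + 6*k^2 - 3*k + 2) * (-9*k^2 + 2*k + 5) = 54*k^5 - 66*k^4 + 9*k^3 + 6*k^2 - 11*k + 10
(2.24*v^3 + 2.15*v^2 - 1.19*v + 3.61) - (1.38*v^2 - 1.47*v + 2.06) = 2.24*v^3 + 0.77*v^2 + 0.28*v + 1.55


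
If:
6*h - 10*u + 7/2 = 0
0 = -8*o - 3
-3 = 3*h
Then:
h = -1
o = -3/8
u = -1/4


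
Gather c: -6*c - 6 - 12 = -6*c - 18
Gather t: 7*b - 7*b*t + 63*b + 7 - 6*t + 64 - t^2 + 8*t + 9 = 70*b - t^2 + t*(2 - 7*b) + 80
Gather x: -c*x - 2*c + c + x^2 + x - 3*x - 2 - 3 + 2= -c + x^2 + x*(-c - 2) - 3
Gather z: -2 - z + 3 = 1 - z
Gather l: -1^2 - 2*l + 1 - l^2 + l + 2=-l^2 - l + 2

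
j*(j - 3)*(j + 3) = j^3 - 9*j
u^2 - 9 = (u - 3)*(u + 3)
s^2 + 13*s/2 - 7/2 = (s - 1/2)*(s + 7)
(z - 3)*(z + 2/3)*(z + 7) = z^3 + 14*z^2/3 - 55*z/3 - 14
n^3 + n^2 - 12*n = n*(n - 3)*(n + 4)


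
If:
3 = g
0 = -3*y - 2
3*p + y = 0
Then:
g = 3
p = 2/9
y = -2/3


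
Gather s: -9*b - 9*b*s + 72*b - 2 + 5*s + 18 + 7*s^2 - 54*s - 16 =63*b + 7*s^2 + s*(-9*b - 49)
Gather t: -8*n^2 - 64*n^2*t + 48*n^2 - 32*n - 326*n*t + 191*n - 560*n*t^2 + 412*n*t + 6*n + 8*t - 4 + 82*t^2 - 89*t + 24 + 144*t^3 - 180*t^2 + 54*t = 40*n^2 + 165*n + 144*t^3 + t^2*(-560*n - 98) + t*(-64*n^2 + 86*n - 27) + 20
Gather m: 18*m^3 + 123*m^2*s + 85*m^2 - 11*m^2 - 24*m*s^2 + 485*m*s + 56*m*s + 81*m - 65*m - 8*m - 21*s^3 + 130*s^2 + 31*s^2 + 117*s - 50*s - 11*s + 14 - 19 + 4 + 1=18*m^3 + m^2*(123*s + 74) + m*(-24*s^2 + 541*s + 8) - 21*s^3 + 161*s^2 + 56*s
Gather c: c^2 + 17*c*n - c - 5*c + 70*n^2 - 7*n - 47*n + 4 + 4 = c^2 + c*(17*n - 6) + 70*n^2 - 54*n + 8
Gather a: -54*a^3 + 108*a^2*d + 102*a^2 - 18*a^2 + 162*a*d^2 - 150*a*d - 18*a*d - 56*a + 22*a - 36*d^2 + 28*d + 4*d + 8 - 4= -54*a^3 + a^2*(108*d + 84) + a*(162*d^2 - 168*d - 34) - 36*d^2 + 32*d + 4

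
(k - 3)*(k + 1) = k^2 - 2*k - 3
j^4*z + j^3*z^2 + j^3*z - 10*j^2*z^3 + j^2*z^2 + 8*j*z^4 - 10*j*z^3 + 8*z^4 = (j - 2*z)*(j - z)*(j + 4*z)*(j*z + z)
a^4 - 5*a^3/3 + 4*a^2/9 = a^2*(a - 4/3)*(a - 1/3)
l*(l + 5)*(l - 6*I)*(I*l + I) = I*l^4 + 6*l^3 + 6*I*l^3 + 36*l^2 + 5*I*l^2 + 30*l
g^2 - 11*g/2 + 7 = (g - 7/2)*(g - 2)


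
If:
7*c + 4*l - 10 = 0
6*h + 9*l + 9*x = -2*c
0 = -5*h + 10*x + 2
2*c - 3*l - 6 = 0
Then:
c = 54/29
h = 474/1015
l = -22/29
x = 34/1015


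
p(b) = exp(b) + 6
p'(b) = exp(b)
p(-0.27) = 6.76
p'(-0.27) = 0.76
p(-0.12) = 6.89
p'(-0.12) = 0.89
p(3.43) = 36.88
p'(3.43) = 30.88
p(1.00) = 8.72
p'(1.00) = 2.72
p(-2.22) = 6.11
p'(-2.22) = 0.11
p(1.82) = 12.17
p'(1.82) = 6.17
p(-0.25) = 6.78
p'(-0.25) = 0.78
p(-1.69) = 6.18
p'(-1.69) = 0.18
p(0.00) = 7.00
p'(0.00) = 1.00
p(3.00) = 26.09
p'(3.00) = 20.09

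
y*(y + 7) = y^2 + 7*y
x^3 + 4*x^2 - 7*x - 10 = (x - 2)*(x + 1)*(x + 5)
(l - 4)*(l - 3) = l^2 - 7*l + 12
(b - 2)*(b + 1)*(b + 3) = b^3 + 2*b^2 - 5*b - 6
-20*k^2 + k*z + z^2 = (-4*k + z)*(5*k + z)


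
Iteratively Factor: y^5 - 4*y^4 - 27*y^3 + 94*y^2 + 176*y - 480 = (y - 2)*(y^4 - 2*y^3 - 31*y^2 + 32*y + 240) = (y - 2)*(y + 4)*(y^3 - 6*y^2 - 7*y + 60) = (y - 5)*(y - 2)*(y + 4)*(y^2 - y - 12) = (y - 5)*(y - 4)*(y - 2)*(y + 4)*(y + 3)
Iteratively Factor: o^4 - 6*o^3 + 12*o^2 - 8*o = (o)*(o^3 - 6*o^2 + 12*o - 8) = o*(o - 2)*(o^2 - 4*o + 4) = o*(o - 2)^2*(o - 2)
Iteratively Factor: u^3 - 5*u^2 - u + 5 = (u - 5)*(u^2 - 1) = (u - 5)*(u - 1)*(u + 1)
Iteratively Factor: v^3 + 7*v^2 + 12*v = (v + 4)*(v^2 + 3*v) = v*(v + 4)*(v + 3)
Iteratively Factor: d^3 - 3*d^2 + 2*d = (d - 1)*(d^2 - 2*d) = d*(d - 1)*(d - 2)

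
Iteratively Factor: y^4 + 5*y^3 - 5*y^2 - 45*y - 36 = (y - 3)*(y^3 + 8*y^2 + 19*y + 12) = (y - 3)*(y + 4)*(y^2 + 4*y + 3) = (y - 3)*(y + 1)*(y + 4)*(y + 3)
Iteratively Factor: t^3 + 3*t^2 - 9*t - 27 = (t + 3)*(t^2 - 9) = (t - 3)*(t + 3)*(t + 3)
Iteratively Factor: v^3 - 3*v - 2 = (v + 1)*(v^2 - v - 2) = (v + 1)^2*(v - 2)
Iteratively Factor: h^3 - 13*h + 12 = (h - 1)*(h^2 + h - 12) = (h - 3)*(h - 1)*(h + 4)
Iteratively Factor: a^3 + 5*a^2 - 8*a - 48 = (a - 3)*(a^2 + 8*a + 16) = (a - 3)*(a + 4)*(a + 4)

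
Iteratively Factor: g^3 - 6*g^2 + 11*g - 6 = (g - 2)*(g^2 - 4*g + 3) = (g - 3)*(g - 2)*(g - 1)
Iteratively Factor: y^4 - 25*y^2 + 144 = (y - 4)*(y^3 + 4*y^2 - 9*y - 36) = (y - 4)*(y + 3)*(y^2 + y - 12) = (y - 4)*(y + 3)*(y + 4)*(y - 3)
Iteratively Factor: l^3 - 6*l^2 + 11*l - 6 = (l - 3)*(l^2 - 3*l + 2) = (l - 3)*(l - 2)*(l - 1)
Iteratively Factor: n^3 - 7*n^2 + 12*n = (n - 3)*(n^2 - 4*n) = (n - 4)*(n - 3)*(n)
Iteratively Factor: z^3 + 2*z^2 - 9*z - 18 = (z + 3)*(z^2 - z - 6) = (z + 2)*(z + 3)*(z - 3)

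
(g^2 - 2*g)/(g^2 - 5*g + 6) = g/(g - 3)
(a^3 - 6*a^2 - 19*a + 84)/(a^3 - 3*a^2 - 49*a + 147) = (a + 4)/(a + 7)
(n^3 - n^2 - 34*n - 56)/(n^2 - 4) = (n^2 - 3*n - 28)/(n - 2)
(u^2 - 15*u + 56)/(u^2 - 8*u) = (u - 7)/u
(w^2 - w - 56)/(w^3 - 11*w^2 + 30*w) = (w^2 - w - 56)/(w*(w^2 - 11*w + 30))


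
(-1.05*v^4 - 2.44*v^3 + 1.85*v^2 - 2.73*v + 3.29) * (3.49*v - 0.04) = -3.6645*v^5 - 8.4736*v^4 + 6.5541*v^3 - 9.6017*v^2 + 11.5913*v - 0.1316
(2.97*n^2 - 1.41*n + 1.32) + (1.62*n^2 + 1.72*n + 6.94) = 4.59*n^2 + 0.31*n + 8.26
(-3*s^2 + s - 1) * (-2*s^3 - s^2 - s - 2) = 6*s^5 + s^4 + 4*s^3 + 6*s^2 - s + 2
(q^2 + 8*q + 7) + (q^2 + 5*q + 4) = 2*q^2 + 13*q + 11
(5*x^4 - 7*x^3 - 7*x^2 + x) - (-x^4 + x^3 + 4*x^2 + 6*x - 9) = 6*x^4 - 8*x^3 - 11*x^2 - 5*x + 9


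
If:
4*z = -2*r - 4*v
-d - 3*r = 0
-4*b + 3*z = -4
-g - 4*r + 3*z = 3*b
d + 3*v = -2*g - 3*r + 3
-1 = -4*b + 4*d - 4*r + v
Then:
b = 413/53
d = 378/53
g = 705/53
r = -126/53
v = -417/53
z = 480/53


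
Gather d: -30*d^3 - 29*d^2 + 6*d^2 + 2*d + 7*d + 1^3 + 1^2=-30*d^3 - 23*d^2 + 9*d + 2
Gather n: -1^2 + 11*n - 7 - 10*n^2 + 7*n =-10*n^2 + 18*n - 8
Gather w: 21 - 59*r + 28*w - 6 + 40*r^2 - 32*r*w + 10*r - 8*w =40*r^2 - 49*r + w*(20 - 32*r) + 15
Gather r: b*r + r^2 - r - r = r^2 + r*(b - 2)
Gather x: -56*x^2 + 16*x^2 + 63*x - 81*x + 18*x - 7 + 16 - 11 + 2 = -40*x^2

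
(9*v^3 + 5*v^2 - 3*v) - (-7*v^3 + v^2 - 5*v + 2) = 16*v^3 + 4*v^2 + 2*v - 2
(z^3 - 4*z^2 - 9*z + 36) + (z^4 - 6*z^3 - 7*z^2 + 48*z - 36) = z^4 - 5*z^3 - 11*z^2 + 39*z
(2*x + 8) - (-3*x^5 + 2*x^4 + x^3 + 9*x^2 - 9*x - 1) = 3*x^5 - 2*x^4 - x^3 - 9*x^2 + 11*x + 9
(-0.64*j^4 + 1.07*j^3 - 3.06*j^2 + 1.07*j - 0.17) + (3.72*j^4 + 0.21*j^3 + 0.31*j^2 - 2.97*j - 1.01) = 3.08*j^4 + 1.28*j^3 - 2.75*j^2 - 1.9*j - 1.18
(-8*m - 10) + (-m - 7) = -9*m - 17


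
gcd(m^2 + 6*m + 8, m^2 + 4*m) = m + 4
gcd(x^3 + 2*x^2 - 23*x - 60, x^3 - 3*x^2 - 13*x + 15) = x^2 - 2*x - 15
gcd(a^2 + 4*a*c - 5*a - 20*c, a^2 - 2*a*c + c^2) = 1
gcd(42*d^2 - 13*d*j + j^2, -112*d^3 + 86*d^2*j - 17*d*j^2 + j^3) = 7*d - j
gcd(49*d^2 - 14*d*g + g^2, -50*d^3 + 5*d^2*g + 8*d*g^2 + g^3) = 1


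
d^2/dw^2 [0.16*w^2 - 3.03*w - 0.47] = 0.320000000000000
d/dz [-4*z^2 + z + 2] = 1 - 8*z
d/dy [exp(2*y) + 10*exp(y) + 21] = 2*(exp(y) + 5)*exp(y)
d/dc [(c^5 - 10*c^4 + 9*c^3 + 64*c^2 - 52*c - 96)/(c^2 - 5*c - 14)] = (3*c^4 - 52*c^3 + 285*c^2 - 462*c + 62)/(c^2 - 14*c + 49)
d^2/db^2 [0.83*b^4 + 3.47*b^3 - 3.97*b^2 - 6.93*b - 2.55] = 9.96*b^2 + 20.82*b - 7.94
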